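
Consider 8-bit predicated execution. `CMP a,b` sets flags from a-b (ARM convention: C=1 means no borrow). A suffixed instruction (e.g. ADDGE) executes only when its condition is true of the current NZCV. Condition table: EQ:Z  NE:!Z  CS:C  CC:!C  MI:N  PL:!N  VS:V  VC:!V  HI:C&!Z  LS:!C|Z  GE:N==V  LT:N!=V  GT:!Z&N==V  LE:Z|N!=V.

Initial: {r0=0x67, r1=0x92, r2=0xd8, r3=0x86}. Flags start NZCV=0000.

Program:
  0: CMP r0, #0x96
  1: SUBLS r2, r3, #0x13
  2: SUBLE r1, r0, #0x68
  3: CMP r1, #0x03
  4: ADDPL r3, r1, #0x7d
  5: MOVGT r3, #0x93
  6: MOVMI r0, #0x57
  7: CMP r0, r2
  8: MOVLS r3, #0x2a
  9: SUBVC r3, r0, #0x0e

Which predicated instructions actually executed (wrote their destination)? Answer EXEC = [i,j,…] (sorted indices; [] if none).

EXEC = [1,6,8,9]

0: ✓ CMP  NZCV=1001
1: ✓ SUBLS  r2←0x73
2: · SUBLE
3: ✓ CMP  NZCV=1010
4: · ADDPL
5: · MOVGT
6: ✓ MOVMI  r0←0x57
7: ✓ CMP  NZCV=1000
8: ✓ MOVLS  r3←0x2a
9: ✓ SUBVC  r3←0x49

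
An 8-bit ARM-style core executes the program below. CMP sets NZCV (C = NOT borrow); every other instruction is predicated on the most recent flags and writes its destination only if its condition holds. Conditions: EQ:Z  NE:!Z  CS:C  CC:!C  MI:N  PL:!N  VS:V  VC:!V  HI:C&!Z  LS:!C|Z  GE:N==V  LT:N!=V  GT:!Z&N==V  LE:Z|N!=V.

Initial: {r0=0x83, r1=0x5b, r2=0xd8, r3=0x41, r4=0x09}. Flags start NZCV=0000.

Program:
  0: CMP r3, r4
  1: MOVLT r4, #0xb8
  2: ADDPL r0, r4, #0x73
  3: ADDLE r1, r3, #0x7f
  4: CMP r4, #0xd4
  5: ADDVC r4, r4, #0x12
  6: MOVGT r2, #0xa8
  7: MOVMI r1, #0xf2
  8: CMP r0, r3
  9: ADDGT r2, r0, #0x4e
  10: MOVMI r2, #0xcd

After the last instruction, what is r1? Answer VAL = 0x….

VAL = 0x5b

0: ✓ CMP  NZCV=0010
1: · MOVLT
2: ✓ ADDPL  r0←0x7c
3: · ADDLE
4: ✓ CMP  NZCV=0000
5: ✓ ADDVC  r4←0x1b
6: ✓ MOVGT  r2←0xa8
7: · MOVMI
8: ✓ CMP  NZCV=0010
9: ✓ ADDGT  r2←0xca
10: · MOVMI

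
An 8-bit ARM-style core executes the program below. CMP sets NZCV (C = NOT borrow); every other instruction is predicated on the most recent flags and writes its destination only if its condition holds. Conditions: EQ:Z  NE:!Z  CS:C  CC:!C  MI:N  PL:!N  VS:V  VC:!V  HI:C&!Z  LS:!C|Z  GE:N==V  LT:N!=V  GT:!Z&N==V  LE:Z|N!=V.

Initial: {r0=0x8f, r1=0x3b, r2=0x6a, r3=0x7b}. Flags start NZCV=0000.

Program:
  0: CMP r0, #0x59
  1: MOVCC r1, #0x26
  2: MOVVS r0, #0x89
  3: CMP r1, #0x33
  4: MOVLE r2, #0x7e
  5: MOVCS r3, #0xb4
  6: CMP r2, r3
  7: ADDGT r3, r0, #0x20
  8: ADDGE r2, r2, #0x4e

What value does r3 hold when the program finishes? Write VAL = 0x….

[0] flags=0011 → (cmp)
[1] flags=0011 CC?F → skip
[2] flags=0011 VS?T → r0=0x89
[3] flags=0010 → (cmp)
[4] flags=0010 LE?F → skip
[5] flags=0010 CS?T → r3=0xb4
[6] flags=1001 → (cmp)
[7] flags=1001 GT?T → r3=0xa9
[8] flags=1001 GE?T → r2=0xb8

VAL = 0xa9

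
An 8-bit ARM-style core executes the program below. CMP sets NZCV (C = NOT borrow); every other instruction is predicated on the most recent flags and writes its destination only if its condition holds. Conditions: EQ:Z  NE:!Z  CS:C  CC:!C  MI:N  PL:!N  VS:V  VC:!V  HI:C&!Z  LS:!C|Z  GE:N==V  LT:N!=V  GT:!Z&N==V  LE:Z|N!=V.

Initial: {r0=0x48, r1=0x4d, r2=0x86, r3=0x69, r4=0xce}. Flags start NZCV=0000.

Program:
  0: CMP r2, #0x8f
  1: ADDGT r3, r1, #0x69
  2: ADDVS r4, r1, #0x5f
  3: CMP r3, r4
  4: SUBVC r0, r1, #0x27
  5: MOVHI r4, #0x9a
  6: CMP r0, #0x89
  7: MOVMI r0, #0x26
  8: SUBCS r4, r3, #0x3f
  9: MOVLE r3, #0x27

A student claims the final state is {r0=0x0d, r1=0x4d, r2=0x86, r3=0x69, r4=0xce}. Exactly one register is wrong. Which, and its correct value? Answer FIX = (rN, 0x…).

[0] flags=1000 → (cmp)
[1] flags=1000 GT?F → skip
[2] flags=1000 VS?F → skip
[3] flags=1001 → (cmp)
[4] flags=1001 VC?F → skip
[5] flags=1001 HI?F → skip
[6] flags=1001 → (cmp)
[7] flags=1001 MI?T → r0=0x26
[8] flags=1001 CS?F → skip
[9] flags=1001 LE?F → skip

FIX = (r0, 0x26)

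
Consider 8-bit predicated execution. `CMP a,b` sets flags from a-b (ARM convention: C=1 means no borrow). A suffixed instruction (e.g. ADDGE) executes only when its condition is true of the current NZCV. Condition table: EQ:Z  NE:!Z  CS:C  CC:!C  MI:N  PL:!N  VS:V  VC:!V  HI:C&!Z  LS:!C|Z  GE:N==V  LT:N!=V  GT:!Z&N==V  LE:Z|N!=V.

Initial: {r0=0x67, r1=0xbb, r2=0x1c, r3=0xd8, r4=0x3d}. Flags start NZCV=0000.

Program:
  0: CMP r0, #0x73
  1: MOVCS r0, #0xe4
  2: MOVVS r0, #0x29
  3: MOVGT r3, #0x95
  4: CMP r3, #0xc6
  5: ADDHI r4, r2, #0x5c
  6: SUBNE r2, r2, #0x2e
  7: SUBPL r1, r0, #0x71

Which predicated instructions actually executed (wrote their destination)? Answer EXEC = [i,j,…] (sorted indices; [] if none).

EXEC = [5,6,7]

0: ✓ CMP  NZCV=1000
1: · MOVCS
2: · MOVVS
3: · MOVGT
4: ✓ CMP  NZCV=0010
5: ✓ ADDHI  r4←0x78
6: ✓ SUBNE  r2←0xee
7: ✓ SUBPL  r1←0xf6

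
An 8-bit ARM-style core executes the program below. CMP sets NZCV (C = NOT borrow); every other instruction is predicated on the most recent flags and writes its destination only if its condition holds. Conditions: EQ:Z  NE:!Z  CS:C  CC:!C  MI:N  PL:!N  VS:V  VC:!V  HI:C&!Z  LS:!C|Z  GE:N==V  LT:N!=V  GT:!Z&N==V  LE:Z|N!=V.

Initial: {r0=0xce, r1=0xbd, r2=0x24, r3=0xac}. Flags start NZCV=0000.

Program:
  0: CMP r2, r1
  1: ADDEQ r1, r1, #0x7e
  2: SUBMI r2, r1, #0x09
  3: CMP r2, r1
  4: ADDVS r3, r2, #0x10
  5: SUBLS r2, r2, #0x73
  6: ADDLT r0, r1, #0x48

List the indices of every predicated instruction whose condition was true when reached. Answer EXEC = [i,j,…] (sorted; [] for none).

[0] flags=0000 → (cmp)
[1] flags=0000 EQ?F → skip
[2] flags=0000 MI?F → skip
[3] flags=0000 → (cmp)
[4] flags=0000 VS?F → skip
[5] flags=0000 LS?T → r2=0xb1
[6] flags=0000 LT?F → skip

EXEC = [5]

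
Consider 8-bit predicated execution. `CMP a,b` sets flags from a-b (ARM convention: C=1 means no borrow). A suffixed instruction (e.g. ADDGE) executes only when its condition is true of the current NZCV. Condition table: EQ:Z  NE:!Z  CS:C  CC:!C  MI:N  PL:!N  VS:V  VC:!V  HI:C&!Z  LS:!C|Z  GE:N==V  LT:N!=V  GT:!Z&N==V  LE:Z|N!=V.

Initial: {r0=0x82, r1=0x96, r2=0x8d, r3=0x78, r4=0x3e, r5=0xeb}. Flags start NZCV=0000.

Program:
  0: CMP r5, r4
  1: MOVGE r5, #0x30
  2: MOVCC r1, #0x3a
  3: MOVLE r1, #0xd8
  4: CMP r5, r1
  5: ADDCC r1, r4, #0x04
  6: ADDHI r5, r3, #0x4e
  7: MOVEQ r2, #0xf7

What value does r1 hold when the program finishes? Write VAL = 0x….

[0] flags=1010 → (cmp)
[1] flags=1010 GE?F → skip
[2] flags=1010 CC?F → skip
[3] flags=1010 LE?T → r1=0xd8
[4] flags=0010 → (cmp)
[5] flags=0010 CC?F → skip
[6] flags=0010 HI?T → r5=0xc6
[7] flags=0010 EQ?F → skip

VAL = 0xd8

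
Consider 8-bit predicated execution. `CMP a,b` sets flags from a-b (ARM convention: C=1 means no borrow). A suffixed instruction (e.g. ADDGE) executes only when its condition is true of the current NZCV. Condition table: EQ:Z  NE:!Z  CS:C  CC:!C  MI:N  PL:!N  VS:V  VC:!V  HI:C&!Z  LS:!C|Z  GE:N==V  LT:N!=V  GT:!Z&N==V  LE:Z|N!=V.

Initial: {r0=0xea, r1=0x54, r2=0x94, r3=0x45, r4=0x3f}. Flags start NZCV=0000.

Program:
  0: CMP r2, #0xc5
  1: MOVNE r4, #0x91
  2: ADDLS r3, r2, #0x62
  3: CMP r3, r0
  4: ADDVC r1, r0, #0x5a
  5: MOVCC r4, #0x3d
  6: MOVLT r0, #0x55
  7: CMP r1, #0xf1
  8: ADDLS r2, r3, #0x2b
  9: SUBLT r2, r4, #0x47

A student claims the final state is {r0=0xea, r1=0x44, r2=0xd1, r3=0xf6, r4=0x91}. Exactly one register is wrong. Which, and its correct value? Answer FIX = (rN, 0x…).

FIX = (r2, 0x21)

[0] flags=1000 → (cmp)
[1] flags=1000 NE?T → r4=0x91
[2] flags=1000 LS?T → r3=0xf6
[3] flags=0010 → (cmp)
[4] flags=0010 VC?T → r1=0x44
[5] flags=0010 CC?F → skip
[6] flags=0010 LT?F → skip
[7] flags=0000 → (cmp)
[8] flags=0000 LS?T → r2=0x21
[9] flags=0000 LT?F → skip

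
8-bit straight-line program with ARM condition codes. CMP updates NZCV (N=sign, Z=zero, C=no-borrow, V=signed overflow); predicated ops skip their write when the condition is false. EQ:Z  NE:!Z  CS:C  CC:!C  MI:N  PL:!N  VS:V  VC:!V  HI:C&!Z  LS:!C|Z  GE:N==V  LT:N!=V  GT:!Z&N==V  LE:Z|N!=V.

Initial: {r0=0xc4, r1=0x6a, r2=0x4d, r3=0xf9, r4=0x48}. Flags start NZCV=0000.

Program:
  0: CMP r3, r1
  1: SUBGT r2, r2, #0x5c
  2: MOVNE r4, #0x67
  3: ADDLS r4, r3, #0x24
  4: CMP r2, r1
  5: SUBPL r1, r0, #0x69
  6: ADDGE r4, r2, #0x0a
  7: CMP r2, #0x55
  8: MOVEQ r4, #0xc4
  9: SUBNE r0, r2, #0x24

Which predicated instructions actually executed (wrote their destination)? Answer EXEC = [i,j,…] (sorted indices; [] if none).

[0] flags=1010 → (cmp)
[1] flags=1010 GT?F → skip
[2] flags=1010 NE?T → r4=0x67
[3] flags=1010 LS?F → skip
[4] flags=1000 → (cmp)
[5] flags=1000 PL?F → skip
[6] flags=1000 GE?F → skip
[7] flags=1000 → (cmp)
[8] flags=1000 EQ?F → skip
[9] flags=1000 NE?T → r0=0x29

EXEC = [2,9]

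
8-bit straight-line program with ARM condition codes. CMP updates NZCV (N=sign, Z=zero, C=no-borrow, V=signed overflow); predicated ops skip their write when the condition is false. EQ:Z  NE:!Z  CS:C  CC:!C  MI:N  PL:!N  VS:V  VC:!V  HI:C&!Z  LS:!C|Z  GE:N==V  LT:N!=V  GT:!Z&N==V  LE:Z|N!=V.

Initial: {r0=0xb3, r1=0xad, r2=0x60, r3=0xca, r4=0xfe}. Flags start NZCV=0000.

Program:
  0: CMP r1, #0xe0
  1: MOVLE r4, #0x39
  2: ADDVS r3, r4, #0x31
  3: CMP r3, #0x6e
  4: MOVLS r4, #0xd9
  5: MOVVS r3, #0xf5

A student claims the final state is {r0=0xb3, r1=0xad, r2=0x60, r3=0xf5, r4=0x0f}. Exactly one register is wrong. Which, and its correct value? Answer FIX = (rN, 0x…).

FIX = (r4, 0x39)

0: ✓ CMP  NZCV=1000
1: ✓ MOVLE  r4←0x39
2: · ADDVS
3: ✓ CMP  NZCV=0011
4: · MOVLS
5: ✓ MOVVS  r3←0xf5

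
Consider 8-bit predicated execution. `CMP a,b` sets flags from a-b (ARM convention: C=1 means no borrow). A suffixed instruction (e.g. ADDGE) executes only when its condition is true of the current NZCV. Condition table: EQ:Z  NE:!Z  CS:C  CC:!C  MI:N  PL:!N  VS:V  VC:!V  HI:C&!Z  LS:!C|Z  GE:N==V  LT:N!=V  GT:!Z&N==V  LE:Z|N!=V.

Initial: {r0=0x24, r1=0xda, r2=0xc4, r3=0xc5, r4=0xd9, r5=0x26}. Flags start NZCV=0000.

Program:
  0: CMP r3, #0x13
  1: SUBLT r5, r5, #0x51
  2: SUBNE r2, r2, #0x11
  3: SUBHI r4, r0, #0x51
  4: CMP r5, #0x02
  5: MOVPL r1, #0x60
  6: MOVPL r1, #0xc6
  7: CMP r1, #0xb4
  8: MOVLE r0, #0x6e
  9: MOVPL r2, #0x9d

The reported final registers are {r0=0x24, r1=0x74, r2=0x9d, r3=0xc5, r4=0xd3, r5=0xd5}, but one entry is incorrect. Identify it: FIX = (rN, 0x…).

[0] flags=1010 → (cmp)
[1] flags=1010 LT?T → r5=0xd5
[2] flags=1010 NE?T → r2=0xb3
[3] flags=1010 HI?T → r4=0xd3
[4] flags=1010 → (cmp)
[5] flags=1010 PL?F → skip
[6] flags=1010 PL?F → skip
[7] flags=0010 → (cmp)
[8] flags=0010 LE?F → skip
[9] flags=0010 PL?T → r2=0x9d

FIX = (r1, 0xda)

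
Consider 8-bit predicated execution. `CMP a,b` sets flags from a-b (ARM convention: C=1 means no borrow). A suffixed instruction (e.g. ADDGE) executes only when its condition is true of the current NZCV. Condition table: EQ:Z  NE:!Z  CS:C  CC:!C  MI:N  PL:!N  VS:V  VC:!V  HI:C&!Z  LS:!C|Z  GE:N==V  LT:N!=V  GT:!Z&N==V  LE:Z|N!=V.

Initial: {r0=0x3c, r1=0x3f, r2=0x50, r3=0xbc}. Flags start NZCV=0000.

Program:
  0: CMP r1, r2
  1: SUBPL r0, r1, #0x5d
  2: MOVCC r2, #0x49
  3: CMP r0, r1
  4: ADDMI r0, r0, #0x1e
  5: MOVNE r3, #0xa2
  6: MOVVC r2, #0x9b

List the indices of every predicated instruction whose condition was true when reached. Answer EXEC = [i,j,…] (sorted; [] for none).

EXEC = [2,4,5,6]

0: ✓ CMP  NZCV=1000
1: · SUBPL
2: ✓ MOVCC  r2←0x49
3: ✓ CMP  NZCV=1000
4: ✓ ADDMI  r0←0x5a
5: ✓ MOVNE  r3←0xa2
6: ✓ MOVVC  r2←0x9b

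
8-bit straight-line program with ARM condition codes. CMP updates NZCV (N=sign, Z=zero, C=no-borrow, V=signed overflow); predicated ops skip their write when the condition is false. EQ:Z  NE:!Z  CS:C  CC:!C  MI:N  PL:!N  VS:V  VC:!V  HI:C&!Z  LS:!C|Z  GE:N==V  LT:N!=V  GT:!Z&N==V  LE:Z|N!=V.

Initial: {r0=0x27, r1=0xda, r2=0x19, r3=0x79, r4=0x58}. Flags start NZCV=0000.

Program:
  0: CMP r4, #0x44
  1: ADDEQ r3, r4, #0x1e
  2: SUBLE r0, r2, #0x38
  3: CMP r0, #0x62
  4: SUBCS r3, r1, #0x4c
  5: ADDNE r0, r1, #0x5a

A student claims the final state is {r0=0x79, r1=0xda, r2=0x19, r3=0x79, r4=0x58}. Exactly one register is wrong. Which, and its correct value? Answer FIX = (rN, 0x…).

FIX = (r0, 0x34)

[0] flags=0010 → (cmp)
[1] flags=0010 EQ?F → skip
[2] flags=0010 LE?F → skip
[3] flags=1000 → (cmp)
[4] flags=1000 CS?F → skip
[5] flags=1000 NE?T → r0=0x34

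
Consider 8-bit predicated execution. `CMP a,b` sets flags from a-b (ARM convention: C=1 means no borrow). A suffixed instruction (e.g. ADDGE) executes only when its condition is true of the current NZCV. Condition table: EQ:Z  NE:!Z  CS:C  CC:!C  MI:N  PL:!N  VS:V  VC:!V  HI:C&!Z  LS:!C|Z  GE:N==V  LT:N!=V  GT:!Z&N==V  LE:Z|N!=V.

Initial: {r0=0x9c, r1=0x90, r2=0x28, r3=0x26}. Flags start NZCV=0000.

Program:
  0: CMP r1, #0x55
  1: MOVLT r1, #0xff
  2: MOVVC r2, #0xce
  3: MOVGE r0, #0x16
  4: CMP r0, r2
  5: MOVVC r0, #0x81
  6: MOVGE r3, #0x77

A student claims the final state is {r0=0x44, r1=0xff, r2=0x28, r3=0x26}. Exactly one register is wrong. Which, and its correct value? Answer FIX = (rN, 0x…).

FIX = (r0, 0x9c)

0: ✓ CMP  NZCV=0011
1: ✓ MOVLT  r1←0xff
2: · MOVVC
3: · MOVGE
4: ✓ CMP  NZCV=0011
5: · MOVVC
6: · MOVGE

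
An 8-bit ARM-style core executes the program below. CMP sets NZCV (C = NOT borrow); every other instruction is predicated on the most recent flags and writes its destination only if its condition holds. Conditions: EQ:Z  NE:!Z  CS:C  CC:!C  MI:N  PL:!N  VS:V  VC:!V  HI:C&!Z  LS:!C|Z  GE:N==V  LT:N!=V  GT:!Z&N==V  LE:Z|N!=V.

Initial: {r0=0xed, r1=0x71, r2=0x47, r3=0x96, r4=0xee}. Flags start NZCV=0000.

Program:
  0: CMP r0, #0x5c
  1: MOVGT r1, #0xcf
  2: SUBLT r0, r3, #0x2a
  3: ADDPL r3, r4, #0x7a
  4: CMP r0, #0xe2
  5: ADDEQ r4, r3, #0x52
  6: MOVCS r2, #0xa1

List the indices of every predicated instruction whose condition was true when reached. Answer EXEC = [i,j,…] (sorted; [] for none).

0: ✓ CMP  NZCV=1010
1: · MOVGT
2: ✓ SUBLT  r0←0x6c
3: · ADDPL
4: ✓ CMP  NZCV=1001
5: · ADDEQ
6: · MOVCS

EXEC = [2]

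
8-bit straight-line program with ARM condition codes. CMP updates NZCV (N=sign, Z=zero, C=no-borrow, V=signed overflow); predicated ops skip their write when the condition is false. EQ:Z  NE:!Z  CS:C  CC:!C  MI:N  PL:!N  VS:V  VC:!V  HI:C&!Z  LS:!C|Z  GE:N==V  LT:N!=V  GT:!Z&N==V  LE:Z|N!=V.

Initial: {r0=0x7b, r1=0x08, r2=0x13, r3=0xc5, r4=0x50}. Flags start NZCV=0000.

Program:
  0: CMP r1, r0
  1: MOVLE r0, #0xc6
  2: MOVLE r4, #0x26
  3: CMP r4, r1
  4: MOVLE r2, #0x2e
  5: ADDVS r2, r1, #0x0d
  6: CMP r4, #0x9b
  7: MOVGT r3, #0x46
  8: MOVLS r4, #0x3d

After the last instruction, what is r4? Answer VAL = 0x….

[0] flags=1000 → (cmp)
[1] flags=1000 LE?T → r0=0xc6
[2] flags=1000 LE?T → r4=0x26
[3] flags=0010 → (cmp)
[4] flags=0010 LE?F → skip
[5] flags=0010 VS?F → skip
[6] flags=1001 → (cmp)
[7] flags=1001 GT?T → r3=0x46
[8] flags=1001 LS?T → r4=0x3d

VAL = 0x3d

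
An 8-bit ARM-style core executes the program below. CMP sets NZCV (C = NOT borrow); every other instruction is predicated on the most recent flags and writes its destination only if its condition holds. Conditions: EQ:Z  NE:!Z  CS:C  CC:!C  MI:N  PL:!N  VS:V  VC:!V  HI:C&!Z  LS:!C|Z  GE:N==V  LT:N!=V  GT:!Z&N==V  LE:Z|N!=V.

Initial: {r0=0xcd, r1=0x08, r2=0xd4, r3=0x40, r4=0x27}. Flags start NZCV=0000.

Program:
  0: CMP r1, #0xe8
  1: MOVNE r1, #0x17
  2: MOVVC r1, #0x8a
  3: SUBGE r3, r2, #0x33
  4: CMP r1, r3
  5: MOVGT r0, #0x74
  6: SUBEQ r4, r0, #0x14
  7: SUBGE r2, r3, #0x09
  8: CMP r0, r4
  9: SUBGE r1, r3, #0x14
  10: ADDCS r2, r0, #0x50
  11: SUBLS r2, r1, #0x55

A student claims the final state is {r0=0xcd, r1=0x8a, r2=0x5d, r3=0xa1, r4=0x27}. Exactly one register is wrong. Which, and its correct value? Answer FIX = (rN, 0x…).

FIX = (r2, 0x1d)

0: ✓ CMP  NZCV=0000
1: ✓ MOVNE  r1←0x17
2: ✓ MOVVC  r1←0x8a
3: ✓ SUBGE  r3←0xa1
4: ✓ CMP  NZCV=1000
5: · MOVGT
6: · SUBEQ
7: · SUBGE
8: ✓ CMP  NZCV=1010
9: · SUBGE
10: ✓ ADDCS  r2←0x1d
11: · SUBLS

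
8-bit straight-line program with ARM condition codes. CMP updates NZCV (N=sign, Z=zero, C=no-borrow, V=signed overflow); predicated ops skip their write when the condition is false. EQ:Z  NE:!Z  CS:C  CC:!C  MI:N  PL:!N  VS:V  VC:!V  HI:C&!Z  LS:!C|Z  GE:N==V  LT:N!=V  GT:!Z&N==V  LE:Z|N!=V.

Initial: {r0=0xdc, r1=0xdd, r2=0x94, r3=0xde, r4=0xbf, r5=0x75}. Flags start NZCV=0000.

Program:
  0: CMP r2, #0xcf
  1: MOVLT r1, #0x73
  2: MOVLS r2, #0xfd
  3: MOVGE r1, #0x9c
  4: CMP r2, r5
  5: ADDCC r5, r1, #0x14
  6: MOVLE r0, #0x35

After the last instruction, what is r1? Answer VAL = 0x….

0: ✓ CMP  NZCV=1000
1: ✓ MOVLT  r1←0x73
2: ✓ MOVLS  r2←0xfd
3: · MOVGE
4: ✓ CMP  NZCV=1010
5: · ADDCC
6: ✓ MOVLE  r0←0x35

VAL = 0x73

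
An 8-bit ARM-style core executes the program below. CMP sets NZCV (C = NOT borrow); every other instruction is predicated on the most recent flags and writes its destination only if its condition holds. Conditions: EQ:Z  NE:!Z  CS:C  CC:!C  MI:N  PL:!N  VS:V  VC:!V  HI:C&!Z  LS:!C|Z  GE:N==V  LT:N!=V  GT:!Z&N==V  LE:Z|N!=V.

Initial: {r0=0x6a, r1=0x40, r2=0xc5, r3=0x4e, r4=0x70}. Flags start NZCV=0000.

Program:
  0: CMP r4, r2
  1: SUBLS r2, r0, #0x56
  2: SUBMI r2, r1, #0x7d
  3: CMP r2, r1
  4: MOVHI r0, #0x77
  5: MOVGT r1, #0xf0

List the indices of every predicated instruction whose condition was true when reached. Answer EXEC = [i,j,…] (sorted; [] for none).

[0] flags=1001 → (cmp)
[1] flags=1001 LS?T → r2=0x14
[2] flags=1001 MI?T → r2=0xc3
[3] flags=1010 → (cmp)
[4] flags=1010 HI?T → r0=0x77
[5] flags=1010 GT?F → skip

EXEC = [1,2,4]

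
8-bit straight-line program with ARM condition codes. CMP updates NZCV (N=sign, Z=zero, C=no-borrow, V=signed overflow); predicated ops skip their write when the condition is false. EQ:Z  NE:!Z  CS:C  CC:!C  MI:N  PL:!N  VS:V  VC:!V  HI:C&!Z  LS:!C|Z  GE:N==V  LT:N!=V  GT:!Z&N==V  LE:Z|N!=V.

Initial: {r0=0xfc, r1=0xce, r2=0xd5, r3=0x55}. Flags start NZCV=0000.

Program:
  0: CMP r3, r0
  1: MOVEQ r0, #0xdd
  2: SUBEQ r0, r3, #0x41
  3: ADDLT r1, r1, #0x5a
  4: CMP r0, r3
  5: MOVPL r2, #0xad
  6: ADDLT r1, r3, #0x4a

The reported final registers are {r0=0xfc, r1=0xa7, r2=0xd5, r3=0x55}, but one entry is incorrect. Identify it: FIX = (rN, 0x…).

FIX = (r1, 0x9f)

0: ✓ CMP  NZCV=0000
1: · MOVEQ
2: · SUBEQ
3: · ADDLT
4: ✓ CMP  NZCV=1010
5: · MOVPL
6: ✓ ADDLT  r1←0x9f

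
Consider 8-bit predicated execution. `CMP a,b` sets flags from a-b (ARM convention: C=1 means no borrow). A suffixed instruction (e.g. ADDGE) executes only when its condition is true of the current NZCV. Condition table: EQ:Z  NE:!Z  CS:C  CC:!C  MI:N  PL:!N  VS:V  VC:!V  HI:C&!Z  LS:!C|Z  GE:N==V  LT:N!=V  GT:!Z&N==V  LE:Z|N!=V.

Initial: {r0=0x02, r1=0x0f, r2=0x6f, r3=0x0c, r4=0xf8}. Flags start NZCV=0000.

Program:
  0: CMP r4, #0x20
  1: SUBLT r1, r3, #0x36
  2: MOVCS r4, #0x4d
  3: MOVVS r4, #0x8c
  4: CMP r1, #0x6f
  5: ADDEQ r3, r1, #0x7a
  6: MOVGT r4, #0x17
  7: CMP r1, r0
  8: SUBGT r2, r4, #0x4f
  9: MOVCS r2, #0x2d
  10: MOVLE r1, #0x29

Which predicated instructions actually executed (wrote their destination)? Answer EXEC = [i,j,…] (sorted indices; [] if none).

0: ✓ CMP  NZCV=1010
1: ✓ SUBLT  r1←0xd6
2: ✓ MOVCS  r4←0x4d
3: · MOVVS
4: ✓ CMP  NZCV=0011
5: · ADDEQ
6: · MOVGT
7: ✓ CMP  NZCV=1010
8: · SUBGT
9: ✓ MOVCS  r2←0x2d
10: ✓ MOVLE  r1←0x29

EXEC = [1,2,9,10]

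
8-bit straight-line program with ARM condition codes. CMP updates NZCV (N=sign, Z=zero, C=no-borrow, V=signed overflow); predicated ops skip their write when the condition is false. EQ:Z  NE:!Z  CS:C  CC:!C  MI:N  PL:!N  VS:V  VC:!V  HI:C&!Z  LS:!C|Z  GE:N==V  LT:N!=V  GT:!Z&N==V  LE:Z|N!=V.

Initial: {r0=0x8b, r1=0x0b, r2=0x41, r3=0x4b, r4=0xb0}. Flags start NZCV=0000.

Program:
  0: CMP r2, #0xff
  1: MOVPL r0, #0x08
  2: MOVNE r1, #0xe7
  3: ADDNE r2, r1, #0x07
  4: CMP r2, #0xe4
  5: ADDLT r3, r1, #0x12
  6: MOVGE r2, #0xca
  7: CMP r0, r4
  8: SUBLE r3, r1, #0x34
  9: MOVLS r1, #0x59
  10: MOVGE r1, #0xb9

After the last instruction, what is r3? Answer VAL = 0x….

VAL = 0x4b

0: ✓ CMP  NZCV=0000
1: ✓ MOVPL  r0←0x08
2: ✓ MOVNE  r1←0xe7
3: ✓ ADDNE  r2←0xee
4: ✓ CMP  NZCV=0010
5: · ADDLT
6: ✓ MOVGE  r2←0xca
7: ✓ CMP  NZCV=0000
8: · SUBLE
9: ✓ MOVLS  r1←0x59
10: ✓ MOVGE  r1←0xb9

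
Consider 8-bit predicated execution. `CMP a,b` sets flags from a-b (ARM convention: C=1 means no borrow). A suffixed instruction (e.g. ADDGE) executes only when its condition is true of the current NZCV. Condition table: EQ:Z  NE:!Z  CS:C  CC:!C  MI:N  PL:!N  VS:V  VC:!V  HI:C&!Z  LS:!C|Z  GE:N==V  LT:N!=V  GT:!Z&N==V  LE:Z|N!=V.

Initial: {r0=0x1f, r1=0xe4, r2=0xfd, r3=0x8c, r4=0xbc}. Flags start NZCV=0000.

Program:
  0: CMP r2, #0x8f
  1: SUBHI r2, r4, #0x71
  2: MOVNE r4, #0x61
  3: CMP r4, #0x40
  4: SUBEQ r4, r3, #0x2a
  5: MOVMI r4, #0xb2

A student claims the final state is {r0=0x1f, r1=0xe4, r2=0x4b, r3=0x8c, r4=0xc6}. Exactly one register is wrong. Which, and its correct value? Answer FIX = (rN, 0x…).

0: ✓ CMP  NZCV=0010
1: ✓ SUBHI  r2←0x4b
2: ✓ MOVNE  r4←0x61
3: ✓ CMP  NZCV=0010
4: · SUBEQ
5: · MOVMI

FIX = (r4, 0x61)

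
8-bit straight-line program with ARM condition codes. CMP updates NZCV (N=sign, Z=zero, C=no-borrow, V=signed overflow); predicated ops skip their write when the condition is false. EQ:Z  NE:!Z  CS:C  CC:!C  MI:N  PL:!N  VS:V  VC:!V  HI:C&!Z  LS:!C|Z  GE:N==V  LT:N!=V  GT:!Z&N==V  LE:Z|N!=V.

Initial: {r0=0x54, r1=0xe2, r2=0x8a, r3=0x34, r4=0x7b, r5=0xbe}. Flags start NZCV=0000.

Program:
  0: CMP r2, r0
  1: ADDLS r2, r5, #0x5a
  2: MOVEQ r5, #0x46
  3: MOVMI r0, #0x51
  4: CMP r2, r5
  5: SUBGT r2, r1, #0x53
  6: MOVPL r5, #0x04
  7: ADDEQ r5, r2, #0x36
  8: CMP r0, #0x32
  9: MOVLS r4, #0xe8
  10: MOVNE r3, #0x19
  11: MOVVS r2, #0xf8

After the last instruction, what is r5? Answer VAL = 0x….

VAL = 0xbe

[0] flags=0011 → (cmp)
[1] flags=0011 LS?F → skip
[2] flags=0011 EQ?F → skip
[3] flags=0011 MI?F → skip
[4] flags=1000 → (cmp)
[5] flags=1000 GT?F → skip
[6] flags=1000 PL?F → skip
[7] flags=1000 EQ?F → skip
[8] flags=0010 → (cmp)
[9] flags=0010 LS?F → skip
[10] flags=0010 NE?T → r3=0x19
[11] flags=0010 VS?F → skip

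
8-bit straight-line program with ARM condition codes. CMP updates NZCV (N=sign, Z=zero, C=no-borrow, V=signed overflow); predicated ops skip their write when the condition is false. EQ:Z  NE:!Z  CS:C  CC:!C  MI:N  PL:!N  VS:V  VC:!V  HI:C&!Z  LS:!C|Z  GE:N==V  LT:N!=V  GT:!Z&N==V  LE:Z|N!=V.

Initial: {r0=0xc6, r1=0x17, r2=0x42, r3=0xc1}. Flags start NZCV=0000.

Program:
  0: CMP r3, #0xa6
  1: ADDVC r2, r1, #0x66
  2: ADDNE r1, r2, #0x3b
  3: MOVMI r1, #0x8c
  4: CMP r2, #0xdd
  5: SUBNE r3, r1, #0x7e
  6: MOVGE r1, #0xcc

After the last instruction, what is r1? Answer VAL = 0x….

0: ✓ CMP  NZCV=0010
1: ✓ ADDVC  r2←0x7d
2: ✓ ADDNE  r1←0xb8
3: · MOVMI
4: ✓ CMP  NZCV=1001
5: ✓ SUBNE  r3←0x3a
6: ✓ MOVGE  r1←0xcc

VAL = 0xcc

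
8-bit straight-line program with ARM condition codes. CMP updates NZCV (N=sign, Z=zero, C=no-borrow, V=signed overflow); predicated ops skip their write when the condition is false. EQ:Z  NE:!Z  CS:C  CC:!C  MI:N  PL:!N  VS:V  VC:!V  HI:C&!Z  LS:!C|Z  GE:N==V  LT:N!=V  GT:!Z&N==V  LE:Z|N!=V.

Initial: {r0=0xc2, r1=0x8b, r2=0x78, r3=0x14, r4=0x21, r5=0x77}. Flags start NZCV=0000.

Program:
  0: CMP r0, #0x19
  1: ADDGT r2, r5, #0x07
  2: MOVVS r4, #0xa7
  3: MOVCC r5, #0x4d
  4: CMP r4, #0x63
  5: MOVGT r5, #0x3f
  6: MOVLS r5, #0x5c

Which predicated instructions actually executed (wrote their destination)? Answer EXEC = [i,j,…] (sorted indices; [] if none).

[0] flags=1010 → (cmp)
[1] flags=1010 GT?F → skip
[2] flags=1010 VS?F → skip
[3] flags=1010 CC?F → skip
[4] flags=1000 → (cmp)
[5] flags=1000 GT?F → skip
[6] flags=1000 LS?T → r5=0x5c

EXEC = [6]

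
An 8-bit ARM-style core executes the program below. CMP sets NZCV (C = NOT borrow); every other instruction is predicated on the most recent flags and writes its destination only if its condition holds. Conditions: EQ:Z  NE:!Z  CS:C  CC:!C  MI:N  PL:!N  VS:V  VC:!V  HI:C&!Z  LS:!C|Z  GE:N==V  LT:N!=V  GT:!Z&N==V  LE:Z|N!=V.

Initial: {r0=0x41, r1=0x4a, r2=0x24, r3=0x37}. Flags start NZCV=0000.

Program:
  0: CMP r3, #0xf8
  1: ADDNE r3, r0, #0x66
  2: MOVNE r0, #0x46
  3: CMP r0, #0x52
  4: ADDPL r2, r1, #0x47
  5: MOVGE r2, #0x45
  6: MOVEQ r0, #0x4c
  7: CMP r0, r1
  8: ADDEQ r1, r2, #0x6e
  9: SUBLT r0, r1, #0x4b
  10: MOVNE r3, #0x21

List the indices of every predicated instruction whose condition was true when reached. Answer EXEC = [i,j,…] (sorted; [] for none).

0: ✓ CMP  NZCV=0000
1: ✓ ADDNE  r3←0xa7
2: ✓ MOVNE  r0←0x46
3: ✓ CMP  NZCV=1000
4: · ADDPL
5: · MOVGE
6: · MOVEQ
7: ✓ CMP  NZCV=1000
8: · ADDEQ
9: ✓ SUBLT  r0←0xff
10: ✓ MOVNE  r3←0x21

EXEC = [1,2,9,10]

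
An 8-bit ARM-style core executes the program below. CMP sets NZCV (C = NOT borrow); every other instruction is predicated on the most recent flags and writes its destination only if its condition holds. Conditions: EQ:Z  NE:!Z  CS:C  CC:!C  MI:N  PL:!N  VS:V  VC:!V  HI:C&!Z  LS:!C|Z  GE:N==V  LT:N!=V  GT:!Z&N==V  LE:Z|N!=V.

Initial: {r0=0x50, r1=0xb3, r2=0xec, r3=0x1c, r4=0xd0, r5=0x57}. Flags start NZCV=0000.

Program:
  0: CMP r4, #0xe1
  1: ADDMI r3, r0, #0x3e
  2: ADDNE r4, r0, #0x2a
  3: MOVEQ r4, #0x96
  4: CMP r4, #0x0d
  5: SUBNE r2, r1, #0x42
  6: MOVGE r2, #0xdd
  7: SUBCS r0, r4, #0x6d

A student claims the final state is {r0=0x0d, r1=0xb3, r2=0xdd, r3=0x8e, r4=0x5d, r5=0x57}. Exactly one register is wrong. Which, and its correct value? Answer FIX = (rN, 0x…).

FIX = (r4, 0x7a)

0: ✓ CMP  NZCV=1000
1: ✓ ADDMI  r3←0x8e
2: ✓ ADDNE  r4←0x7a
3: · MOVEQ
4: ✓ CMP  NZCV=0010
5: ✓ SUBNE  r2←0x71
6: ✓ MOVGE  r2←0xdd
7: ✓ SUBCS  r0←0x0d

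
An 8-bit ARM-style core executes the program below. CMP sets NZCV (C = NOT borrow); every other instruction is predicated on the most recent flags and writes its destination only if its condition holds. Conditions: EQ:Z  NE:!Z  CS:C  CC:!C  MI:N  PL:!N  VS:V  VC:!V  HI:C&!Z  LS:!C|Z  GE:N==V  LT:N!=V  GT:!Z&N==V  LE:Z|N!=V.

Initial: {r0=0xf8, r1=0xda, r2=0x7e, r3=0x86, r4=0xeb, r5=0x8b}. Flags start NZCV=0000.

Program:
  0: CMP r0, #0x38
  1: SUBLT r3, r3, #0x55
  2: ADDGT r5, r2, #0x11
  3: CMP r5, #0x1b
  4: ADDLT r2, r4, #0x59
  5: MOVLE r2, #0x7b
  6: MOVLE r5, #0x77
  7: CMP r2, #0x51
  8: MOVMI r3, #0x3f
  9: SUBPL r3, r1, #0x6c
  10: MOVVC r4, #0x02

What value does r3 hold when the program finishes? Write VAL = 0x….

0: ✓ CMP  NZCV=1010
1: ✓ SUBLT  r3←0x31
2: · ADDGT
3: ✓ CMP  NZCV=0011
4: ✓ ADDLT  r2←0x44
5: ✓ MOVLE  r2←0x7b
6: ✓ MOVLE  r5←0x77
7: ✓ CMP  NZCV=0010
8: · MOVMI
9: ✓ SUBPL  r3←0x6e
10: ✓ MOVVC  r4←0x02

VAL = 0x6e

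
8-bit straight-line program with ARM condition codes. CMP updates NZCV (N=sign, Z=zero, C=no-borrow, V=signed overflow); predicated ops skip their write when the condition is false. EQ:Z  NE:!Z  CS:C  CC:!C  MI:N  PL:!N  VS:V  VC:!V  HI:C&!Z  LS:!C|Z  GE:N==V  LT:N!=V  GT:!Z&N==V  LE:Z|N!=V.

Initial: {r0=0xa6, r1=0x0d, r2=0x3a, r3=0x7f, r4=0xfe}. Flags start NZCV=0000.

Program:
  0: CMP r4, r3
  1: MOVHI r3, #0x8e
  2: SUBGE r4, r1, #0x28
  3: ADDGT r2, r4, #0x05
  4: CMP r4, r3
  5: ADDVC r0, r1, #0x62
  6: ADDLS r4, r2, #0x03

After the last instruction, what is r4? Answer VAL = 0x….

VAL = 0xfe

[0] flags=0011 → (cmp)
[1] flags=0011 HI?T → r3=0x8e
[2] flags=0011 GE?F → skip
[3] flags=0011 GT?F → skip
[4] flags=0010 → (cmp)
[5] flags=0010 VC?T → r0=0x6f
[6] flags=0010 LS?F → skip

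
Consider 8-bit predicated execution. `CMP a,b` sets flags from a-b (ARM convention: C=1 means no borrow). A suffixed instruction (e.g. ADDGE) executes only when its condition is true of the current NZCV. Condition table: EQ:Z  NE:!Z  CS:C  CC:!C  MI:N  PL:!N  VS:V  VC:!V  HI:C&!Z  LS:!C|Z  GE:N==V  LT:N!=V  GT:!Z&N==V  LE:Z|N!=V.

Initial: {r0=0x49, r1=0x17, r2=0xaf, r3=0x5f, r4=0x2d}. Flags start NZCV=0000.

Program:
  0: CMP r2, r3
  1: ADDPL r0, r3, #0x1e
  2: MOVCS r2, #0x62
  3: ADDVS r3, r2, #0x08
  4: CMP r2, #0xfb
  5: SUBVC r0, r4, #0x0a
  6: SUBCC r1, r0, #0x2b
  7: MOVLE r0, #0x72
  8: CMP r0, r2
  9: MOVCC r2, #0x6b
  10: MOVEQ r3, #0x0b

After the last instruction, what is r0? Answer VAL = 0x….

VAL = 0x23

0: ✓ CMP  NZCV=0011
1: ✓ ADDPL  r0←0x7d
2: ✓ MOVCS  r2←0x62
3: ✓ ADDVS  r3←0x6a
4: ✓ CMP  NZCV=0000
5: ✓ SUBVC  r0←0x23
6: ✓ SUBCC  r1←0xf8
7: · MOVLE
8: ✓ CMP  NZCV=1000
9: ✓ MOVCC  r2←0x6b
10: · MOVEQ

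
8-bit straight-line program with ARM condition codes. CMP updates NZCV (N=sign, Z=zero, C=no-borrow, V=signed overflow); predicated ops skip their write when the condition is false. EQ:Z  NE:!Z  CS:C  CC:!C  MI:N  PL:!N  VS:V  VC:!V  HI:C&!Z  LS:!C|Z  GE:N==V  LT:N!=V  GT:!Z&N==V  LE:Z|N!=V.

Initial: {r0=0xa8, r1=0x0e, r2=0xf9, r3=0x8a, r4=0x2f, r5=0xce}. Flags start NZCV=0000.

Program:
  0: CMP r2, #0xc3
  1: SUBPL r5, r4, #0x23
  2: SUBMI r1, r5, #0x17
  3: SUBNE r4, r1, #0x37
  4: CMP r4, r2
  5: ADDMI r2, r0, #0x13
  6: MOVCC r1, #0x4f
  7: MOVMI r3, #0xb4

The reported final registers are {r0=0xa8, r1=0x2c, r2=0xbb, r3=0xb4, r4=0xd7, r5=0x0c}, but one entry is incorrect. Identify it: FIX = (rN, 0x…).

FIX = (r1, 0x4f)

0: ✓ CMP  NZCV=0010
1: ✓ SUBPL  r5←0x0c
2: · SUBMI
3: ✓ SUBNE  r4←0xd7
4: ✓ CMP  NZCV=1000
5: ✓ ADDMI  r2←0xbb
6: ✓ MOVCC  r1←0x4f
7: ✓ MOVMI  r3←0xb4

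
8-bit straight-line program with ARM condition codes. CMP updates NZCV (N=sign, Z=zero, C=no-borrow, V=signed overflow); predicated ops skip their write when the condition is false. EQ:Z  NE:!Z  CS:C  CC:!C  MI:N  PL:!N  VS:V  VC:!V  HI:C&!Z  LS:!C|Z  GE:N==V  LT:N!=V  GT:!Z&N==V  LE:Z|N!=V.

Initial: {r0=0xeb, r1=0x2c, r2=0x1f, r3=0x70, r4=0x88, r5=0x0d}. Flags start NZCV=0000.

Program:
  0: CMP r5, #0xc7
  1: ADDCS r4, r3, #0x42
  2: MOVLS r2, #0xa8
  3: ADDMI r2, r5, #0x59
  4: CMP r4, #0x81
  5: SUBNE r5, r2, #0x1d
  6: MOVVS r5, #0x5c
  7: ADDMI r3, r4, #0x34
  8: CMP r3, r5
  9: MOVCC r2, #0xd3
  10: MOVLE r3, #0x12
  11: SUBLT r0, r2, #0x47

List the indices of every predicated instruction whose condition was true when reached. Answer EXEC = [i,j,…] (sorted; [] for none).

[0] flags=0000 → (cmp)
[1] flags=0000 CS?F → skip
[2] flags=0000 LS?T → r2=0xa8
[3] flags=0000 MI?F → skip
[4] flags=0010 → (cmp)
[5] flags=0010 NE?T → r5=0x8b
[6] flags=0010 VS?F → skip
[7] flags=0010 MI?F → skip
[8] flags=1001 → (cmp)
[9] flags=1001 CC?T → r2=0xd3
[10] flags=1001 LE?F → skip
[11] flags=1001 LT?F → skip

EXEC = [2,5,9]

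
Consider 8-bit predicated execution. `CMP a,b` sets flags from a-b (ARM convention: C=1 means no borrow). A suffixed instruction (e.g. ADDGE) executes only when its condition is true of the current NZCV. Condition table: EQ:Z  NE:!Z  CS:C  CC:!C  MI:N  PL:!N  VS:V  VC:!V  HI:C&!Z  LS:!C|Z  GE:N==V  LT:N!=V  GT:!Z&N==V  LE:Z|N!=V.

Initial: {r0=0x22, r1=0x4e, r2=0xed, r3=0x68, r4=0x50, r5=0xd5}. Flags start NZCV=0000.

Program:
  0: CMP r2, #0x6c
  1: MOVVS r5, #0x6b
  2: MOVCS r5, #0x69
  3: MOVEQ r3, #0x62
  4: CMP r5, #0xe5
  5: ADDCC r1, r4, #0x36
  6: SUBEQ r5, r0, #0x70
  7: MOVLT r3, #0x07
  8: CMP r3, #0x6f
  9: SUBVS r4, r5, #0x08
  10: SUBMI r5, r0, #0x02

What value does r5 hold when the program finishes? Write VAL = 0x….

VAL = 0x20

0: ✓ CMP  NZCV=1010
1: · MOVVS
2: ✓ MOVCS  r5←0x69
3: · MOVEQ
4: ✓ CMP  NZCV=1001
5: ✓ ADDCC  r1←0x86
6: · SUBEQ
7: · MOVLT
8: ✓ CMP  NZCV=1000
9: · SUBVS
10: ✓ SUBMI  r5←0x20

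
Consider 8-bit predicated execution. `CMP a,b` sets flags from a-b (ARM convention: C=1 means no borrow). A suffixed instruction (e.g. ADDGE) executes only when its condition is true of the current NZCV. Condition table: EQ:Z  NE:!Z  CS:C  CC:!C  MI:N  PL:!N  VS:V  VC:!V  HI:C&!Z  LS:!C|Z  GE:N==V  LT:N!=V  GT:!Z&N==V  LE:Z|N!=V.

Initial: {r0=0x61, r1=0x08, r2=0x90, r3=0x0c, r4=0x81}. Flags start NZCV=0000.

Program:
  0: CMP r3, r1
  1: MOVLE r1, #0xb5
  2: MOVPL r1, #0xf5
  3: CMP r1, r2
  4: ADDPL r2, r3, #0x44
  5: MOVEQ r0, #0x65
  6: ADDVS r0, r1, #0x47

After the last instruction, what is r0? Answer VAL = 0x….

[0] flags=0010 → (cmp)
[1] flags=0010 LE?F → skip
[2] flags=0010 PL?T → r1=0xf5
[3] flags=0010 → (cmp)
[4] flags=0010 PL?T → r2=0x50
[5] flags=0010 EQ?F → skip
[6] flags=0010 VS?F → skip

VAL = 0x61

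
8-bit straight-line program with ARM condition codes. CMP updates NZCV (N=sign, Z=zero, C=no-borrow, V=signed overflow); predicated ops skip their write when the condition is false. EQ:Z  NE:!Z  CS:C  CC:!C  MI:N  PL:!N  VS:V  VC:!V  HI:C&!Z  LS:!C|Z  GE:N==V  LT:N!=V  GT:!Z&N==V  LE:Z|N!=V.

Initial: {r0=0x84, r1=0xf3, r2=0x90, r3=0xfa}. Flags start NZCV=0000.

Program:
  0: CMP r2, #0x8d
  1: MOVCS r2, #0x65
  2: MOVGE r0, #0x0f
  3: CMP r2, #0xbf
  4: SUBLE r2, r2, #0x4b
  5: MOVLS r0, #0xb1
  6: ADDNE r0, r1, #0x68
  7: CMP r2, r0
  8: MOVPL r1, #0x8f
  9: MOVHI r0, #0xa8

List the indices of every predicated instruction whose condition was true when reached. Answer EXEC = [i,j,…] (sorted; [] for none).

EXEC = [1,2,5,6,8,9]

0: ✓ CMP  NZCV=0010
1: ✓ MOVCS  r2←0x65
2: ✓ MOVGE  r0←0x0f
3: ✓ CMP  NZCV=1001
4: · SUBLE
5: ✓ MOVLS  r0←0xb1
6: ✓ ADDNE  r0←0x5b
7: ✓ CMP  NZCV=0010
8: ✓ MOVPL  r1←0x8f
9: ✓ MOVHI  r0←0xa8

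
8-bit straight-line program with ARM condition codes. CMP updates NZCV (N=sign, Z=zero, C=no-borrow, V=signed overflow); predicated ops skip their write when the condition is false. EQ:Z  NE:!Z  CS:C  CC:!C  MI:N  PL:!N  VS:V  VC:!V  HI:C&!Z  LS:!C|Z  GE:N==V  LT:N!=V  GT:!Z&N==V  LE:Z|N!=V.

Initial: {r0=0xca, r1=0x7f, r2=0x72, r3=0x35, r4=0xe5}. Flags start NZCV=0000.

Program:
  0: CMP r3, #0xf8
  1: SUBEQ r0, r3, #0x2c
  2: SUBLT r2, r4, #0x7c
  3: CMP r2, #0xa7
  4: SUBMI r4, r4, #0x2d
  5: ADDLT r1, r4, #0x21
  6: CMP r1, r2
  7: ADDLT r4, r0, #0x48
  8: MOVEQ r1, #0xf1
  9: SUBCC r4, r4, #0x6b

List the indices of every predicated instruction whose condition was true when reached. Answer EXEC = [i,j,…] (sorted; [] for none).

[0] flags=0000 → (cmp)
[1] flags=0000 EQ?F → skip
[2] flags=0000 LT?F → skip
[3] flags=1001 → (cmp)
[4] flags=1001 MI?T → r4=0xb8
[5] flags=1001 LT?F → skip
[6] flags=0010 → (cmp)
[7] flags=0010 LT?F → skip
[8] flags=0010 EQ?F → skip
[9] flags=0010 CC?F → skip

EXEC = [4]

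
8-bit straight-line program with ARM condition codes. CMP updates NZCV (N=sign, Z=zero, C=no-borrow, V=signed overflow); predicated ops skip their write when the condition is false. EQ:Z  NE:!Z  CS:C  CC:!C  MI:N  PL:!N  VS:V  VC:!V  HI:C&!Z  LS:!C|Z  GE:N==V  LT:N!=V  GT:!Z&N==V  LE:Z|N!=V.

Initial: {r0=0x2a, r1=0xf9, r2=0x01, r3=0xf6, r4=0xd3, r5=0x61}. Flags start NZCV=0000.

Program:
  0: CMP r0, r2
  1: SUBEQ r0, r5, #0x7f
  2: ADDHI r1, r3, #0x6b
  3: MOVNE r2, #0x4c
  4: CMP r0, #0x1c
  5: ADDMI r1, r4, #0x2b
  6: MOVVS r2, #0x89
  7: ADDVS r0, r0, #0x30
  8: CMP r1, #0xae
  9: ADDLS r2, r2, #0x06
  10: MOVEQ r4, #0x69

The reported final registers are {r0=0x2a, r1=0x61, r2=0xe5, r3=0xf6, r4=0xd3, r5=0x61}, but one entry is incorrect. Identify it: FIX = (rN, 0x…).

FIX = (r2, 0x52)

0: ✓ CMP  NZCV=0010
1: · SUBEQ
2: ✓ ADDHI  r1←0x61
3: ✓ MOVNE  r2←0x4c
4: ✓ CMP  NZCV=0010
5: · ADDMI
6: · MOVVS
7: · ADDVS
8: ✓ CMP  NZCV=1001
9: ✓ ADDLS  r2←0x52
10: · MOVEQ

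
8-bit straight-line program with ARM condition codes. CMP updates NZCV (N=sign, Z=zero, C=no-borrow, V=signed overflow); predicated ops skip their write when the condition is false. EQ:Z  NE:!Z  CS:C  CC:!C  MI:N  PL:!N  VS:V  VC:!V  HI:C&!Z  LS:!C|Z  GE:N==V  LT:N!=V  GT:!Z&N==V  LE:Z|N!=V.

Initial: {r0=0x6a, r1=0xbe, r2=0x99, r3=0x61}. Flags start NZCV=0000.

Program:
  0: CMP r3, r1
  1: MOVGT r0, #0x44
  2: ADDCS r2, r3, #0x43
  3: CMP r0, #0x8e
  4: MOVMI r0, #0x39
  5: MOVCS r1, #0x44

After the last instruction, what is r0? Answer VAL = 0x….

VAL = 0x39

[0] flags=1001 → (cmp)
[1] flags=1001 GT?T → r0=0x44
[2] flags=1001 CS?F → skip
[3] flags=1001 → (cmp)
[4] flags=1001 MI?T → r0=0x39
[5] flags=1001 CS?F → skip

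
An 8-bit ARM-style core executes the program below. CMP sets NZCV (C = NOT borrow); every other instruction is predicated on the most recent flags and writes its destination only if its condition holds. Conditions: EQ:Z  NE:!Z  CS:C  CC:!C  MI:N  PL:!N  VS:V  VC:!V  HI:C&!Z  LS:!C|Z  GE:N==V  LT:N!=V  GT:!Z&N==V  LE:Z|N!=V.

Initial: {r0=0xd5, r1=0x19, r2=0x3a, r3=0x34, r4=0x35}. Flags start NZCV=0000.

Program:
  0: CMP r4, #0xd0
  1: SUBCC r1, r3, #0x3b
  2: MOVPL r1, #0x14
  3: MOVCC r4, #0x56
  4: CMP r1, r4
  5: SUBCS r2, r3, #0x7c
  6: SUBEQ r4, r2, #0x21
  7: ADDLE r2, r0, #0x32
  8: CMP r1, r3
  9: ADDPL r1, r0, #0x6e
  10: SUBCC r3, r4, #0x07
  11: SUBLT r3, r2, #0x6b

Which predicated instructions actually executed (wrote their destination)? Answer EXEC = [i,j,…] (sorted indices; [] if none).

EXEC = [1,2,3,7,10,11]

[0] flags=0000 → (cmp)
[1] flags=0000 CC?T → r1=0xf9
[2] flags=0000 PL?T → r1=0x14
[3] flags=0000 CC?T → r4=0x56
[4] flags=1000 → (cmp)
[5] flags=1000 CS?F → skip
[6] flags=1000 EQ?F → skip
[7] flags=1000 LE?T → r2=0x07
[8] flags=1000 → (cmp)
[9] flags=1000 PL?F → skip
[10] flags=1000 CC?T → r3=0x4f
[11] flags=1000 LT?T → r3=0x9c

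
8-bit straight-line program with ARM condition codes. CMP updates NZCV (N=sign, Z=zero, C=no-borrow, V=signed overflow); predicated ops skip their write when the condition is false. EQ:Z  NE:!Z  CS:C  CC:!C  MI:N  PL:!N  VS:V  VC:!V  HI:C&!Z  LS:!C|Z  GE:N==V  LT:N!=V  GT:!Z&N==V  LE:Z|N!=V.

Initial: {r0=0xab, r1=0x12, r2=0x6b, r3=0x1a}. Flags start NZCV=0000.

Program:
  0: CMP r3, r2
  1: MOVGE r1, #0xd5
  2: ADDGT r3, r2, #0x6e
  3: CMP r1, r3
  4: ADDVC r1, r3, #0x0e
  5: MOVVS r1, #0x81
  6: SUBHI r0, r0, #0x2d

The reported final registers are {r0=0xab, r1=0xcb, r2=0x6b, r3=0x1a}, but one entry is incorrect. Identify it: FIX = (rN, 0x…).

FIX = (r1, 0x28)

[0] flags=1000 → (cmp)
[1] flags=1000 GE?F → skip
[2] flags=1000 GT?F → skip
[3] flags=1000 → (cmp)
[4] flags=1000 VC?T → r1=0x28
[5] flags=1000 VS?F → skip
[6] flags=1000 HI?F → skip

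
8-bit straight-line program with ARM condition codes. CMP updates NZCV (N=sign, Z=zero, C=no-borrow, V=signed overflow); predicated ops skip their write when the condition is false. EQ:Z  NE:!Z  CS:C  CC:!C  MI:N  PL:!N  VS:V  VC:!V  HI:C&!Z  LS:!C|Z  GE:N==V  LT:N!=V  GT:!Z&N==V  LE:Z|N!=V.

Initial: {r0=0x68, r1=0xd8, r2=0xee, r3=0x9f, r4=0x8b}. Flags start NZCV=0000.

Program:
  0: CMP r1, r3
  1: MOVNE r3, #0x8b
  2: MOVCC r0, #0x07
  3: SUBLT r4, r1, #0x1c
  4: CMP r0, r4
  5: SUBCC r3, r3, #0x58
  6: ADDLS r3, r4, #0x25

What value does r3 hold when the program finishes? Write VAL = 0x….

0: ✓ CMP  NZCV=0010
1: ✓ MOVNE  r3←0x8b
2: · MOVCC
3: · SUBLT
4: ✓ CMP  NZCV=1001
5: ✓ SUBCC  r3←0x33
6: ✓ ADDLS  r3←0xb0

VAL = 0xb0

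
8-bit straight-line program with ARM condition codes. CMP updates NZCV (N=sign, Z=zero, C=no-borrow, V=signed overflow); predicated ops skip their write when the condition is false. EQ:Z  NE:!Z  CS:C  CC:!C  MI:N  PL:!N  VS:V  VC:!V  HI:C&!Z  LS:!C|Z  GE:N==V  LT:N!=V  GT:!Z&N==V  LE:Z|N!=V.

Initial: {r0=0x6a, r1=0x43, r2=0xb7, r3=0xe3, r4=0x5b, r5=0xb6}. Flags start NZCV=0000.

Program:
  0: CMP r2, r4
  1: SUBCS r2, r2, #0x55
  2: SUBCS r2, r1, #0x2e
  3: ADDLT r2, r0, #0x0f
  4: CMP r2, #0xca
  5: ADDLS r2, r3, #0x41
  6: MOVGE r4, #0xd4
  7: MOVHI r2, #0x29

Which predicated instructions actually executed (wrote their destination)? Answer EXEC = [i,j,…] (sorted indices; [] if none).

[0] flags=0011 → (cmp)
[1] flags=0011 CS?T → r2=0x62
[2] flags=0011 CS?T → r2=0x15
[3] flags=0011 LT?T → r2=0x79
[4] flags=1001 → (cmp)
[5] flags=1001 LS?T → r2=0x24
[6] flags=1001 GE?T → r4=0xd4
[7] flags=1001 HI?F → skip

EXEC = [1,2,3,5,6]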